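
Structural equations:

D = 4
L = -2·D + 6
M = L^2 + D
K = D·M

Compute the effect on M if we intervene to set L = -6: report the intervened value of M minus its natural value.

32

The intervention breaks the incoming arrows to L: L = -2·D + 6 no longer applies, and L = -6.
M = L^2 + D  [with L=-6, D=4]  = 40
Without intervention: L = -2·D + 6  [with D=4]  = -2; M = L^2 + D  [with L=-2, D=4]  = 8.
Change = 40 − 8 = 32.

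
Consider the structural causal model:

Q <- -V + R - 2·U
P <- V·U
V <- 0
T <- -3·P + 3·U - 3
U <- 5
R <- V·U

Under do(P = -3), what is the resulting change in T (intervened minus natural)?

9

Under do(P=-3), the mechanism P <- V·U is discarded; P is fixed at -3.
T = -3·P + 3·U - 3  [with P=-3, U=5]  = 21
Without intervention: P = V·U  [with V=0, U=5]  = 0; T = -3·P + 3·U - 3  [with P=0, U=5]  = 12.
Change = 21 − 12 = 9.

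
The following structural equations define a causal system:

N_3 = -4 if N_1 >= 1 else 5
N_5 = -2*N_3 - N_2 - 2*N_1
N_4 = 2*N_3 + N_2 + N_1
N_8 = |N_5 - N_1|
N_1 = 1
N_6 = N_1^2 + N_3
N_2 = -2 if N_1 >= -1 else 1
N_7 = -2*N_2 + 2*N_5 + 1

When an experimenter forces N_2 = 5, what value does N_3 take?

The intervention breaks the incoming arrows to N_2: N_2 = -2 if N_1 >= -1 else 1 no longer applies, and N_2 = 5.
Since N_3 is not a descendant of the intervened variable, it is unaffected.
N_3 = -4 if N_1 >= 1 else 5  [with N_1=1]  = -4

-4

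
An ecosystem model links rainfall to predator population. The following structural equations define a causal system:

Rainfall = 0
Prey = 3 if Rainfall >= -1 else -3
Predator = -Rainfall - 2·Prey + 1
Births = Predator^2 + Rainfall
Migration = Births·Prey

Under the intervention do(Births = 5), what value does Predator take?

Under do(Births=5), the mechanism Births = Predator^2 + Rainfall is discarded; Births is fixed at 5.
Since Predator is not a descendant of the intervened variable, it is unaffected.
Prey = 3 if Rainfall >= -1 else -3  [with Rainfall=0]  = 3
Predator = -Rainfall - 2·Prey + 1  [with Rainfall=0, Prey=3]  = -5

-5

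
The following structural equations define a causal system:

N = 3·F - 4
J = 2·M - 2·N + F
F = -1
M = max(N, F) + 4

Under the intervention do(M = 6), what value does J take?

The intervention breaks the incoming arrows to M: M = max(N, F) + 4 no longer applies, and M = 6.
N = 3·F - 4  [with F=-1]  = -7
J = 2·M - 2·N + F  [with M=6, N=-7, F=-1]  = 25

25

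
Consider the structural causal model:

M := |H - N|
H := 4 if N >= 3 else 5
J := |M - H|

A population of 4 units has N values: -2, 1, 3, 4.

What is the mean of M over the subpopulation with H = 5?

5.5

E[M|H=5] averages over only the 2 units with H=5 (N = -2, 1): M = 7, 4, mean 5.5.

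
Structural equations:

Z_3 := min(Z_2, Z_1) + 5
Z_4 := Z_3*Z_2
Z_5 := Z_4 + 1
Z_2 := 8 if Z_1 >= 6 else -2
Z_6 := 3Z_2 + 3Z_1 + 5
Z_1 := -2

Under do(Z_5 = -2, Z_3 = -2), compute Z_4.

4

Under do(Z_5 = -2, Z_3 = -2), each intervened variable's structural equation is replaced by its fixed value.
Z_2 = 8 if Z_1 >= 6 else -2  [with Z_1=-2]  = -2
Z_4 = Z_3*Z_2  [with Z_3=-2, Z_2=-2]  = 4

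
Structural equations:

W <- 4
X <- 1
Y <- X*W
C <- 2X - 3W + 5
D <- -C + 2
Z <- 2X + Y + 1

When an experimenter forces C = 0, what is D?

2

Intervening sets C = 0 and removes its equation (C <- 2X - 3W + 5).
D = -C + 2  [with C=0]  = 2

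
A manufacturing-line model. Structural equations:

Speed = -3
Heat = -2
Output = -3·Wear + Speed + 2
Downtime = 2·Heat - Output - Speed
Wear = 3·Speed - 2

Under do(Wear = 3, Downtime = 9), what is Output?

The joint intervention fixes Wear = 3, Downtime = 9, removing each variable's own equation.
Output = -3·Wear + Speed + 2  [with Wear=3, Speed=-3]  = -10

-10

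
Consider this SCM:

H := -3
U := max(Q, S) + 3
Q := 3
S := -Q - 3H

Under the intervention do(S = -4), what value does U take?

The intervention breaks the incoming arrows to S: S := -Q - 3H no longer applies, and S = -4.
U = max(Q, S) + 3  [with Q=3, S=-4]  = 6

6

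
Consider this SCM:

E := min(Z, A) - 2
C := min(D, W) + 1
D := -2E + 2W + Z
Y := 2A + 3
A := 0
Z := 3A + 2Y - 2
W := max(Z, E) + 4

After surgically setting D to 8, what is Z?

4

do(D=8) replaces the equation D := -2E + 2W + Z with the constant D = 8.
Z is not downstream of the intervention, so its value is determined by the original equations.
Y = 2A + 3  [with A=0]  = 3
Z = 3A + 2Y - 2  [with A=0, Y=3]  = 4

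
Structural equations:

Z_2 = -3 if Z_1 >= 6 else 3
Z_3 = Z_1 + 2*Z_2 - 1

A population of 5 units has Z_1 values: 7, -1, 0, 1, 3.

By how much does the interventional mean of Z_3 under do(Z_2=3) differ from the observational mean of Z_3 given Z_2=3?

1.25

Every unit gets Z_2=3 under the intervention. Z_3 values become 12, 4, 5, 6, 8; E[Z_3|do(Z_2=3)] = 7.
Conditioning on Z_2=3 selects the 4 unit(s) with Z_1 ∈ {-1, 0, 1, 3}. Their Z_3 values: 4, 5, 6, 8. Mean = 5.75.
Difference = 7 − 5.75 = 1.25.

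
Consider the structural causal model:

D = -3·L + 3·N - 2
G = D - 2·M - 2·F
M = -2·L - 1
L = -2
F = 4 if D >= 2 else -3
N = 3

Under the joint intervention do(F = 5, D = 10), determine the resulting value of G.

The joint intervention fixes F = 5, D = 10, removing each variable's own equation.
M = -2·L - 1  [with L=-2]  = 3
G = D - 2·M - 2·F  [with D=10, M=3, F=5]  = -6

-6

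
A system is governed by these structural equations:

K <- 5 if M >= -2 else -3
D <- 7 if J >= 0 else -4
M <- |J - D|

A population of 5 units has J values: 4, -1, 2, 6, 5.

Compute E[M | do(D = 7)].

Every unit gets D=7 under the intervention. M values become 3, 8, 5, 1, 2; E[M|do(D=7)] = 3.8.

3.8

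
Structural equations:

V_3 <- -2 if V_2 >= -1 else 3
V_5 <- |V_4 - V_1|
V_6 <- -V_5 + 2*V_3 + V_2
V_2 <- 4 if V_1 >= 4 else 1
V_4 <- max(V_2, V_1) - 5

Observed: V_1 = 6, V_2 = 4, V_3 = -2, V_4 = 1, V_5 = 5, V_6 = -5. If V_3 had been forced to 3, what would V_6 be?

5

The intervention breaks the incoming arrows to V_3: V_3 <- -2 if V_2 >= -1 else 3 no longer applies, and V_3 = 3.
V_2 = 4 if V_1 >= 4 else 1  [with V_1=6]  = 4
V_4 = max(V_2, V_1) - 5  [with V_2=4, V_1=6]  = 1
V_5 = |V_4 - V_1|  [with V_4=1, V_1=6]  = 5
V_6 = -V_5 + 2*V_3 + V_2  [with V_5=5, V_3=3, V_2=4]  = 5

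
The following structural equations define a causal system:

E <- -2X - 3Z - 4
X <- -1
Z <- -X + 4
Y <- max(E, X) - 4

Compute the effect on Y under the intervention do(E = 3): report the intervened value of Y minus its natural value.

The intervention breaks the incoming arrows to E: E <- -2X - 3Z - 4 no longer applies, and E = 3.
Y = max(E, X) - 4  [with E=3, X=-1]  = -1
Without intervention: Z = -X + 4  [with X=-1]  = 5; E = -2X - 3Z - 4  [with X=-1, Z=5]  = -17; Y = max(E, X) - 4  [with E=-17, X=-1]  = -5.
Change = -1 − (-5) = 4.

4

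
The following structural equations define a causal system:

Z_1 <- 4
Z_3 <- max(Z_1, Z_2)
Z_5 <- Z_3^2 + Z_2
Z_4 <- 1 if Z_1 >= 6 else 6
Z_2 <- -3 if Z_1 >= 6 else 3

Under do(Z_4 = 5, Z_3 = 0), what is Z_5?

The joint intervention fixes Z_4 = 5, Z_3 = 0, removing each variable's own equation.
Z_2 = -3 if Z_1 >= 6 else 3  [with Z_1=4]  = 3
Z_5 = Z_3^2 + Z_2  [with Z_3=0, Z_2=3]  = 3

3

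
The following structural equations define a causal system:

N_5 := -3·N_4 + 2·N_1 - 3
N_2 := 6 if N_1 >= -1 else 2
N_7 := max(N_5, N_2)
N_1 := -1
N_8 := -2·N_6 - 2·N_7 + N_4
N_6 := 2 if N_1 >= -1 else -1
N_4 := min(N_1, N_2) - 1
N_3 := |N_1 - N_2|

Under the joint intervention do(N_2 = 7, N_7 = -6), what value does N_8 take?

6

Under do(N_2 = 7, N_7 = -6), each intervened variable's structural equation is replaced by its fixed value.
N_4 = min(N_1, N_2) - 1  [with N_1=-1, N_2=7]  = -2
N_6 = 2 if N_1 >= -1 else -1  [with N_1=-1]  = 2
N_8 = -2·N_6 - 2·N_7 + N_4  [with N_6=2, N_7=-6, N_4=-2]  = 6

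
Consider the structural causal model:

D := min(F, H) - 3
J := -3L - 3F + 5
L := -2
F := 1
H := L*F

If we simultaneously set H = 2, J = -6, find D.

-2

The joint intervention fixes H = 2, J = -6, removing each variable's own equation.
D = min(F, H) - 3  [with F=1, H=2]  = -2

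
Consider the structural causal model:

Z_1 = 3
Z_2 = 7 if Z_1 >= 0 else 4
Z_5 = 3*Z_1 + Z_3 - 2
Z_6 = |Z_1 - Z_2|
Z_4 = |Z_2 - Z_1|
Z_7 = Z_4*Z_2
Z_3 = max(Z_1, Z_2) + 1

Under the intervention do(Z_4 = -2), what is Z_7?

The intervention breaks the incoming arrows to Z_4: Z_4 = |Z_2 - Z_1| no longer applies, and Z_4 = -2.
Z_2 = 7 if Z_1 >= 0 else 4  [with Z_1=3]  = 7
Z_7 = Z_4*Z_2  [with Z_4=-2, Z_2=7]  = -14

-14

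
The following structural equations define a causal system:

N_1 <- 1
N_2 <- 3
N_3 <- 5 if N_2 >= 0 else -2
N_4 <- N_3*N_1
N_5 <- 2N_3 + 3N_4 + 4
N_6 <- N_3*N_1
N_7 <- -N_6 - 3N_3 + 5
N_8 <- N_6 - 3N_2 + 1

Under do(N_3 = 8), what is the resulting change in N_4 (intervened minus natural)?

The intervention breaks the incoming arrows to N_3: N_3 <- 5 if N_2 >= 0 else -2 no longer applies, and N_3 = 8.
N_4 = N_3*N_1  [with N_3=8, N_1=1]  = 8
Without intervention: N_3 = 5 if N_2 >= 0 else -2  [with N_2=3]  = 5; N_4 = N_3*N_1  [with N_3=5, N_1=1]  = 5.
Change = 8 − 5 = 3.

3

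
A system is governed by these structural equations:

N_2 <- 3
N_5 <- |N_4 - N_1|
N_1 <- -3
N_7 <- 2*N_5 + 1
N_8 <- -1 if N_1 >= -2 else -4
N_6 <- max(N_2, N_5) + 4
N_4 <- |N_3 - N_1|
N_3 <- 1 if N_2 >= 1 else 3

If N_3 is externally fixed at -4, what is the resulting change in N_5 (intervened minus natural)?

-3

do(N_3=-4) replaces the equation N_3 <- 1 if N_2 >= 1 else 3 with the constant N_3 = -4.
N_4 = |N_3 - N_1|  [with N_3=-4, N_1=-3]  = 1
N_5 = |N_4 - N_1|  [with N_4=1, N_1=-3]  = 4
Without intervention: N_3 = 1 if N_2 >= 1 else 3  [with N_2=3]  = 1; N_4 = |N_3 - N_1|  [with N_3=1, N_1=-3]  = 4; N_5 = |N_4 - N_1|  [with N_4=4, N_1=-3]  = 7.
Change = 4 − 7 = -3.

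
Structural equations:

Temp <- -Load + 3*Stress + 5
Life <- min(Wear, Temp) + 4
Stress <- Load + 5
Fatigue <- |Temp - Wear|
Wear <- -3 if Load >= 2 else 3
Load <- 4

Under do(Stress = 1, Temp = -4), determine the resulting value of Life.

0

Under do(Stress = 1, Temp = -4), each intervened variable's structural equation is replaced by its fixed value.
Wear = -3 if Load >= 2 else 3  [with Load=4]  = -3
Life = min(Wear, Temp) + 4  [with Wear=-3, Temp=-4]  = 0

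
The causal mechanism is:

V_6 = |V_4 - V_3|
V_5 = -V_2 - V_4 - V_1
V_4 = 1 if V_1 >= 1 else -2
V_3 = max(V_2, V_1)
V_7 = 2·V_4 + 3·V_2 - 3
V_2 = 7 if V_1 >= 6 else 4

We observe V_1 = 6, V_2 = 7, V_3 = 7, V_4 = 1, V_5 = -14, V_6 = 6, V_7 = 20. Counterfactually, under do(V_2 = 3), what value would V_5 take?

-10

do(V_2=3) replaces the equation V_2 = 7 if V_1 >= 6 else 4 with the constant V_2 = 3.
V_4 = 1 if V_1 >= 1 else -2  [with V_1=6]  = 1
V_5 = -V_2 - V_4 - V_1  [with V_2=3, V_4=1, V_1=6]  = -10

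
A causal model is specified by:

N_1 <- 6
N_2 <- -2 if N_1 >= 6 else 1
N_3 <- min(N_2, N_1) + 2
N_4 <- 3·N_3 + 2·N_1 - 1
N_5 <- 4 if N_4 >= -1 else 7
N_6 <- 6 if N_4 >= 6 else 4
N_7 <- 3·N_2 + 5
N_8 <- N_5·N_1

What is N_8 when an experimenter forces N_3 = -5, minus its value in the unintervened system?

The intervention breaks the incoming arrows to N_3: N_3 <- min(N_2, N_1) + 2 no longer applies, and N_3 = -5.
N_4 = 3·N_3 + 2·N_1 - 1  [with N_3=-5, N_1=6]  = -4
N_5 = 4 if N_4 >= -1 else 7  [with N_4=-4]  = 7
N_8 = N_5·N_1  [with N_5=7, N_1=6]  = 42
Without intervention: N_2 = -2 if N_1 >= 6 else 1  [with N_1=6]  = -2; N_3 = min(N_2, N_1) + 2  [with N_2=-2, N_1=6]  = 0; N_4 = 3·N_3 + 2·N_1 - 1  [with N_3=0, N_1=6]  = 11; N_5 = 4 if N_4 >= -1 else 7  [with N_4=11]  = 4; N_8 = N_5·N_1  [with N_5=4, N_1=6]  = 24.
Change = 42 − 24 = 18.

18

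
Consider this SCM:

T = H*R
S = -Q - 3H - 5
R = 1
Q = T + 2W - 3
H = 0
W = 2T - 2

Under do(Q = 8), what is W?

-2

The intervention breaks the incoming arrows to Q: Q = T + 2W - 3 no longer applies, and Q = 8.
Since W is not a descendant of the intervened variable, it is unaffected.
T = H*R  [with H=0, R=1]  = 0
W = 2T - 2  [with T=0]  = -2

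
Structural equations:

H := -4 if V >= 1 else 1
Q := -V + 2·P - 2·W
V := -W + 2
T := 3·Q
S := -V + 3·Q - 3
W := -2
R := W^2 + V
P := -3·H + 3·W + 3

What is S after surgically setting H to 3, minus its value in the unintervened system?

-126

The intervention breaks the incoming arrows to H: H := -4 if V >= 1 else 1 no longer applies, and H = 3.
V = -W + 2  [with W=-2]  = 4
P = -3·H + 3·W + 3  [with H=3, W=-2]  = -12
Q = -V + 2·P - 2·W  [with V=4, P=-12, W=-2]  = -24
S = -V + 3·Q - 3  [with V=4, Q=-24]  = -79
Without intervention: V = -W + 2  [with W=-2]  = 4; H = -4 if V >= 1 else 1  [with V=4]  = -4; P = -3·H + 3·W + 3  [with H=-4, W=-2]  = 9; Q = -V + 2·P - 2·W  [with V=4, P=9, W=-2]  = 18; S = -V + 3·Q - 3  [with V=4, Q=18]  = 47.
Change = -79 − 47 = -126.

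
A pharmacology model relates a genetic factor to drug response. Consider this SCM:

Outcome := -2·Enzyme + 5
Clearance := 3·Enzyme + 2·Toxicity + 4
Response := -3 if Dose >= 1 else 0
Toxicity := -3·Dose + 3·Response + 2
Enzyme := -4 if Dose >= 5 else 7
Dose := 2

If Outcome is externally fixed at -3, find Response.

-3

do(Outcome=-3) replaces the equation Outcome := -2·Enzyme + 5 with the constant Outcome = -3.
Response is not downstream of the intervention, so its value is determined by the original equations.
Response = -3 if Dose >= 1 else 0  [with Dose=2]  = -3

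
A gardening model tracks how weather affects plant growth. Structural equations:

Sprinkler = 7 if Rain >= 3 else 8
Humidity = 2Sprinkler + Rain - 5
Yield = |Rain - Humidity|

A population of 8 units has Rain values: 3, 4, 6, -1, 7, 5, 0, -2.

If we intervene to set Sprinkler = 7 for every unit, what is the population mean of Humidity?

11.75

The intervention sets Sprinkler=7 in all 8 units regardless of Rain. Recomputing Humidity per unit gives 12, 13, 15, 8, 16, 14, 9, 7; average 11.75.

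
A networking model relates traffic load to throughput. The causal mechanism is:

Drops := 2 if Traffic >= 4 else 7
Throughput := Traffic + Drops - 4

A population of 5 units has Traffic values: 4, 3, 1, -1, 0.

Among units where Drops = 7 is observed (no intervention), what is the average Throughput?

E[Throughput|Drops=7] averages over only the 4 units with Drops=7 (Traffic = 3, 1, -1, 0): Throughput = 6, 4, 2, 3, mean 3.75.

3.75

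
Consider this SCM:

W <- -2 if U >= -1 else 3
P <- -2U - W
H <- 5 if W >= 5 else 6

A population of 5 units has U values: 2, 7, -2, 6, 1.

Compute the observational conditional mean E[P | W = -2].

-6

E[P|W=-2] averages over only the 4 units with W=-2 (U = 2, 7, 6, 1): P = -2, -12, -10, 0, mean -6.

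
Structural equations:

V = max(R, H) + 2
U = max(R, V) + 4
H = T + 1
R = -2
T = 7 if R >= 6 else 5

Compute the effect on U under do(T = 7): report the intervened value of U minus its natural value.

do(T=7) replaces the equation T = 7 if R >= 6 else 5 with the constant T = 7.
H = T + 1  [with T=7]  = 8
V = max(R, H) + 2  [with R=-2, H=8]  = 10
U = max(R, V) + 4  [with R=-2, V=10]  = 14
Without intervention: T = 7 if R >= 6 else 5  [with R=-2]  = 5; H = T + 1  [with T=5]  = 6; V = max(R, H) + 2  [with R=-2, H=6]  = 8; U = max(R, V) + 4  [with R=-2, V=8]  = 12.
Change = 14 − 12 = 2.

2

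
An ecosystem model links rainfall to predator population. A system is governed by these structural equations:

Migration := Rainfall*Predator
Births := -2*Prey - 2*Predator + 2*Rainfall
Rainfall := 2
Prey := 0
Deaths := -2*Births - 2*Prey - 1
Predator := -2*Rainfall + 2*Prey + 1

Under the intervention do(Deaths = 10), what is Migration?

The intervention breaks the incoming arrows to Deaths: Deaths := -2*Births - 2*Prey - 1 no longer applies, and Deaths = 10.
Since Migration is not a descendant of the intervened variable, it is unaffected.
Predator = -2*Rainfall + 2*Prey + 1  [with Rainfall=2, Prey=0]  = -3
Migration = Rainfall*Predator  [with Rainfall=2, Predator=-3]  = -6

-6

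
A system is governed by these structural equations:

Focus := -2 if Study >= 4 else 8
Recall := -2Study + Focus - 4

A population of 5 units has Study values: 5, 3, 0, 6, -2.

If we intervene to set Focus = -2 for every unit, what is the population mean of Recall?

-10.8

do(Focus=-2) breaks Focus's dependence on Study. With Focus=-2 fixed, Recall across the units is -16, -12, -6, -18, -2, mean -10.8.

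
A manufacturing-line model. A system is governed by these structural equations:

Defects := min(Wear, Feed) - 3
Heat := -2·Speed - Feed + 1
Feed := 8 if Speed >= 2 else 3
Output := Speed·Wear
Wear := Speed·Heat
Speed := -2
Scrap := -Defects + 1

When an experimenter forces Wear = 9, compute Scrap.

Under do(Wear=9), the mechanism Wear := Speed·Heat is discarded; Wear is fixed at 9.
Feed = 8 if Speed >= 2 else 3  [with Speed=-2]  = 3
Defects = min(Wear, Feed) - 3  [with Wear=9, Feed=3]  = 0
Scrap = -Defects + 1  [with Defects=0]  = 1

1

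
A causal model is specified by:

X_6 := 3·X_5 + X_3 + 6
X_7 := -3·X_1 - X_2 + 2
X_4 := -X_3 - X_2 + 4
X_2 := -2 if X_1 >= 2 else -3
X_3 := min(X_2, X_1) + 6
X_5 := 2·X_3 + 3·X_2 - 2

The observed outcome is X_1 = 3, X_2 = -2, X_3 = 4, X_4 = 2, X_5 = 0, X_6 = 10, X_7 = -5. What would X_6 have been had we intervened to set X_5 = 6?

28

The intervention breaks the incoming arrows to X_5: X_5 := 2·X_3 + 3·X_2 - 2 no longer applies, and X_5 = 6.
X_2 = -2 if X_1 >= 2 else -3  [with X_1=3]  = -2
X_3 = min(X_2, X_1) + 6  [with X_2=-2, X_1=3]  = 4
X_6 = 3·X_5 + X_3 + 6  [with X_5=6, X_3=4]  = 28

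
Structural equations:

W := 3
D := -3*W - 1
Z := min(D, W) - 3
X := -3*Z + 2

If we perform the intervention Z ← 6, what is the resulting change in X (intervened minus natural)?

-57

The intervention breaks the incoming arrows to Z: Z := min(D, W) - 3 no longer applies, and Z = 6.
X = -3*Z + 2  [with Z=6]  = -16
Without intervention: D = -3*W - 1  [with W=3]  = -10; Z = min(D, W) - 3  [with D=-10, W=3]  = -13; X = -3*Z + 2  [with Z=-13]  = 41.
Change = -16 − 41 = -57.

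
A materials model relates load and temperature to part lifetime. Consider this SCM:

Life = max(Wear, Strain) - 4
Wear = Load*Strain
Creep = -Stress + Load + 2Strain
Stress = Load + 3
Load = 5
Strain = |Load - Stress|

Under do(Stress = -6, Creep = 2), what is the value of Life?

51

The joint intervention fixes Stress = -6, Creep = 2, removing each variable's own equation.
Strain = |Load - Stress|  [with Load=5, Stress=-6]  = 11
Wear = Load*Strain  [with Load=5, Strain=11]  = 55
Life = max(Wear, Strain) - 4  [with Wear=55, Strain=11]  = 51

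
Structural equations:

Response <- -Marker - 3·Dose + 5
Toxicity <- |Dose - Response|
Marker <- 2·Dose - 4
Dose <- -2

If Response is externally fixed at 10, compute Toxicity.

The intervention breaks the incoming arrows to Response: Response <- -Marker - 3·Dose + 5 no longer applies, and Response = 10.
Toxicity = |Dose - Response|  [with Dose=-2, Response=10]  = 12

12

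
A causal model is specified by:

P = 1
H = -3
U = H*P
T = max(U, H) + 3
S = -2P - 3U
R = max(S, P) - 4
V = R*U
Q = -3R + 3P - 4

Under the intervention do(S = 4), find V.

Under do(S=4), the mechanism S = -2P - 3U is discarded; S is fixed at 4.
U = H*P  [with H=-3, P=1]  = -3
R = max(S, P) - 4  [with S=4, P=1]  = 0
V = R*U  [with R=0, U=-3]  = 0

0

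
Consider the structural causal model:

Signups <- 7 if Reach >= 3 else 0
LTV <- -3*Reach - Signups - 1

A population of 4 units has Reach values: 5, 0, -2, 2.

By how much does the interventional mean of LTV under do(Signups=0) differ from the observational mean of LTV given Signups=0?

Every unit gets Signups=0 under the intervention. LTV values become -16, -1, 5, -7; E[LTV|do(Signups=0)] = -4.75.
E[LTV|Signups=0] averages over only the 3 units with Signups=0 (Reach = 0, -2, 2): LTV = -1, 5, -7, mean -1.
Difference = -4.75 − (-1) = -3.75.

-3.75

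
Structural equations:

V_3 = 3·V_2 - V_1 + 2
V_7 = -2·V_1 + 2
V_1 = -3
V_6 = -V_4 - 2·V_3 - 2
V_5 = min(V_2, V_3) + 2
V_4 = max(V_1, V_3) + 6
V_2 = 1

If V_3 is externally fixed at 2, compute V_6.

The intervention breaks the incoming arrows to V_3: V_3 = 3·V_2 - V_1 + 2 no longer applies, and V_3 = 2.
V_4 = max(V_1, V_3) + 6  [with V_1=-3, V_3=2]  = 8
V_6 = -V_4 - 2·V_3 - 2  [with V_4=8, V_3=2]  = -14

-14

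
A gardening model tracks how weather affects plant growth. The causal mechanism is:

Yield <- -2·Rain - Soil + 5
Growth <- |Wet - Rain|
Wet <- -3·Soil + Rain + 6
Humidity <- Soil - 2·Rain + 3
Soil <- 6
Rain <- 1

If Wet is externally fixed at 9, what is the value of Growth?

The intervention breaks the incoming arrows to Wet: Wet <- -3·Soil + Rain + 6 no longer applies, and Wet = 9.
Growth = |Wet - Rain|  [with Wet=9, Rain=1]  = 8

8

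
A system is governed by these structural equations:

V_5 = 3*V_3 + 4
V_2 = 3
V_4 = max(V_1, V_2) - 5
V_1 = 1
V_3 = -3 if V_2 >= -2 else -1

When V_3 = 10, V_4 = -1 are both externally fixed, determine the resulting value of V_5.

Setting V_3 = 10, V_4 = -1 by intervention discards those variables' equations.
V_5 = 3*V_3 + 4  [with V_3=10]  = 34

34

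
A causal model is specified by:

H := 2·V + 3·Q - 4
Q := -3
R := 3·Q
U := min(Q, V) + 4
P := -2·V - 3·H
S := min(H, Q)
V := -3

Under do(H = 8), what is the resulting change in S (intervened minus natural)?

16

The intervention breaks the incoming arrows to H: H := 2·V + 3·Q - 4 no longer applies, and H = 8.
S = min(H, Q)  [with H=8, Q=-3]  = -3
Without intervention: H = 2·V + 3·Q - 4  [with V=-3, Q=-3]  = -19; S = min(H, Q)  [with H=-19, Q=-3]  = -19.
Change = -3 − (-19) = 16.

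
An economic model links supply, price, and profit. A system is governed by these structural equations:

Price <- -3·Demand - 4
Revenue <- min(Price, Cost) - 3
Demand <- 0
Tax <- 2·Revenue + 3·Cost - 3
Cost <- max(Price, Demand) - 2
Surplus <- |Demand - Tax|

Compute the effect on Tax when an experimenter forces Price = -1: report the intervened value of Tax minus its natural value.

do(Price=-1) replaces the equation Price <- -3·Demand - 4 with the constant Price = -1.
Cost = max(Price, Demand) - 2  [with Price=-1, Demand=0]  = -2
Revenue = min(Price, Cost) - 3  [with Price=-1, Cost=-2]  = -5
Tax = 2·Revenue + 3·Cost - 3  [with Revenue=-5, Cost=-2]  = -19
Without intervention: Price = -3·Demand - 4  [with Demand=0]  = -4; Cost = max(Price, Demand) - 2  [with Price=-4, Demand=0]  = -2; Revenue = min(Price, Cost) - 3  [with Price=-4, Cost=-2]  = -7; Tax = 2·Revenue + 3·Cost - 3  [with Revenue=-7, Cost=-2]  = -23.
Change = -19 − (-23) = 4.

4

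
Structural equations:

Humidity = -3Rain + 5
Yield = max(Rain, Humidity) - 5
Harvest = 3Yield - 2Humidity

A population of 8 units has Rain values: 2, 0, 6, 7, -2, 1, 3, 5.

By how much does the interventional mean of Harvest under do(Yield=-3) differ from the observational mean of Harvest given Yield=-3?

Every unit gets Yield=-3 under the intervention. Harvest values become -7, -19, 17, 23, -31, -13, -1, 11; E[Harvest|do(Yield=-3)] = -2.5.
Observing Yield=-3 restricts to units where Yield's equation naturally yields -3: Rain ∈ {2, 1}. In that subpopulation Harvest = -7, -13, mean -10.
Difference = -2.5 − (-10) = 7.5.

7.5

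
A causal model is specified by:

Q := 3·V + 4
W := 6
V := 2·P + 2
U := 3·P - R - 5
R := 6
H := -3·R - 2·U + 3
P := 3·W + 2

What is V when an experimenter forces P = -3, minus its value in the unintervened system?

The intervention breaks the incoming arrows to P: P := 3·W + 2 no longer applies, and P = -3.
V = 2·P + 2  [with P=-3]  = -4
Without intervention: P = 3·W + 2  [with W=6]  = 20; V = 2·P + 2  [with P=20]  = 42.
Change = -4 − 42 = -46.

-46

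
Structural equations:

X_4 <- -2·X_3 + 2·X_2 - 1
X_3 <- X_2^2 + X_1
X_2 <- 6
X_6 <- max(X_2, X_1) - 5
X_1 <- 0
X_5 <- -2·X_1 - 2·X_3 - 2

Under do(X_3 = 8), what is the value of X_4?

-5

The intervention breaks the incoming arrows to X_3: X_3 <- X_2^2 + X_1 no longer applies, and X_3 = 8.
X_4 = -2·X_3 + 2·X_2 - 1  [with X_3=8, X_2=6]  = -5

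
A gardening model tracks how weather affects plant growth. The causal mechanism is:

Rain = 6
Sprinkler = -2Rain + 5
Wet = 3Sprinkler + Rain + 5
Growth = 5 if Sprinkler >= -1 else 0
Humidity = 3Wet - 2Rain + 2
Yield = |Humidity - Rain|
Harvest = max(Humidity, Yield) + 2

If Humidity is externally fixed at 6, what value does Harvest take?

8

Under do(Humidity=6), the mechanism Humidity = 3Wet - 2Rain + 2 is discarded; Humidity is fixed at 6.
Yield = |Humidity - Rain|  [with Humidity=6, Rain=6]  = 0
Harvest = max(Humidity, Yield) + 2  [with Humidity=6, Yield=0]  = 8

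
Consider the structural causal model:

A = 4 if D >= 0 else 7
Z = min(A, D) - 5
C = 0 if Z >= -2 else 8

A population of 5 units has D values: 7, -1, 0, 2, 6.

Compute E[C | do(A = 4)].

The intervention sets A=4 in all 5 units regardless of D. Recomputing C per unit gives 0, 8, 8, 8, 0; average 4.8.

4.8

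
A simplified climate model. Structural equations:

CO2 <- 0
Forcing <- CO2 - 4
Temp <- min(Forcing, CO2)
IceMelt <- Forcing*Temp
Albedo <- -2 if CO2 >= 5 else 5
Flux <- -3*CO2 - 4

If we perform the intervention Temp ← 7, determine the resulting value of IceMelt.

-28

The intervention breaks the incoming arrows to Temp: Temp <- min(Forcing, CO2) no longer applies, and Temp = 7.
Forcing = CO2 - 4  [with CO2=0]  = -4
IceMelt = Forcing*Temp  [with Forcing=-4, Temp=7]  = -28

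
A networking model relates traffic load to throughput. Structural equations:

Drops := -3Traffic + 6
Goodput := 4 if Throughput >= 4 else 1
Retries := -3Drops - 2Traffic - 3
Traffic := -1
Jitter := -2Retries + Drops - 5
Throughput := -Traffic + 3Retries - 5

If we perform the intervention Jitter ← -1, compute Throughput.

-88

Intervening sets Jitter = -1 and removes its equation (Jitter := -2Retries + Drops - 5).
No directed path runs from Jitter to Throughput, so Throughput keeps its natural value.
Drops = -3Traffic + 6  [with Traffic=-1]  = 9
Retries = -3Drops - 2Traffic - 3  [with Drops=9, Traffic=-1]  = -28
Throughput = -Traffic + 3Retries - 5  [with Traffic=-1, Retries=-28]  = -88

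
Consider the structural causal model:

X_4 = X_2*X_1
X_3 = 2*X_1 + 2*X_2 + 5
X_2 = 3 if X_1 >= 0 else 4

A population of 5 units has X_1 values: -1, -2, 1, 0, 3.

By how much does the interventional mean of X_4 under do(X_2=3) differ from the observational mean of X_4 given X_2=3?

-3.4

The intervention sets X_2=3 in all 5 units regardless of X_1. Recomputing X_4 per unit gives -3, -6, 3, 0, 9; average 0.6.
E[X_4|X_2=3] averages over only the 3 units with X_2=3 (X_1 = 1, 0, 3): X_4 = 3, 0, 9, mean 4.
Difference = 0.6 − 4 = -3.4.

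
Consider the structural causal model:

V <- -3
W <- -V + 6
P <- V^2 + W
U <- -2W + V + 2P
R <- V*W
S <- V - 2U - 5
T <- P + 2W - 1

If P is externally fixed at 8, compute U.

The intervention breaks the incoming arrows to P: P <- V^2 + W no longer applies, and P = 8.
W = -V + 6  [with V=-3]  = 9
U = -2W + V + 2P  [with W=9, V=-3, P=8]  = -5

-5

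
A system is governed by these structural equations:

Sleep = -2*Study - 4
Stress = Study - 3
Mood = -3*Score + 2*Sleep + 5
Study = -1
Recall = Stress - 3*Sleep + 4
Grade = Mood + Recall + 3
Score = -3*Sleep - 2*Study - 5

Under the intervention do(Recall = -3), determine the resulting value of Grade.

Intervening sets Recall = -3 and removes its equation (Recall = Stress - 3*Sleep + 4).
Sleep = -2*Study - 4  [with Study=-1]  = -2
Score = -3*Sleep - 2*Study - 5  [with Sleep=-2, Study=-1]  = 3
Mood = -3*Score + 2*Sleep + 5  [with Score=3, Sleep=-2]  = -8
Grade = Mood + Recall + 3  [with Mood=-8, Recall=-3]  = -8

-8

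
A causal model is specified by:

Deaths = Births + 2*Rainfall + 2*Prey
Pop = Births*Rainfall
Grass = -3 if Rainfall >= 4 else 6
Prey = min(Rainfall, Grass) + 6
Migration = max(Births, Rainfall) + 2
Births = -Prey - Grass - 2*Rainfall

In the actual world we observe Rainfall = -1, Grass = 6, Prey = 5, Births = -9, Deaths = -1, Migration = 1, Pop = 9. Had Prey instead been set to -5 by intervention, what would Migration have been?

The intervention breaks the incoming arrows to Prey: Prey = min(Rainfall, Grass) + 6 no longer applies, and Prey = -5.
Grass = -3 if Rainfall >= 4 else 6  [with Rainfall=-1]  = 6
Births = -Prey - Grass - 2*Rainfall  [with Prey=-5, Grass=6, Rainfall=-1]  = 1
Migration = max(Births, Rainfall) + 2  [with Births=1, Rainfall=-1]  = 3

3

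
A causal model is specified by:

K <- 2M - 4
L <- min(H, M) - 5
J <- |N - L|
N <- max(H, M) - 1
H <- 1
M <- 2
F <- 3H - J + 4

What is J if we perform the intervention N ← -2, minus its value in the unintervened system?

do(N=-2) replaces the equation N <- max(H, M) - 1 with the constant N = -2.
L = min(H, M) - 5  [with H=1, M=2]  = -4
J = |N - L|  [with N=-2, L=-4]  = 2
Without intervention: N = max(H, M) - 1  [with H=1, M=2]  = 1; L = min(H, M) - 5  [with H=1, M=2]  = -4; J = |N - L|  [with N=1, L=-4]  = 5.
Change = 2 − 5 = -3.

-3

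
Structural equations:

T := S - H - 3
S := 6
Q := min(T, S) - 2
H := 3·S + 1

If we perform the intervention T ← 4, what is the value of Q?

The intervention breaks the incoming arrows to T: T := S - H - 3 no longer applies, and T = 4.
Q = min(T, S) - 2  [with T=4, S=6]  = 2

2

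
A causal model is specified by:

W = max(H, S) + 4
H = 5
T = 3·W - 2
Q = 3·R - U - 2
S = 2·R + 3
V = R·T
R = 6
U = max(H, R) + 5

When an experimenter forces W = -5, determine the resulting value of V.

Intervening sets W = -5 and removes its equation (W = max(H, S) + 4).
T = 3·W - 2  [with W=-5]  = -17
V = R·T  [with R=6, T=-17]  = -102

-102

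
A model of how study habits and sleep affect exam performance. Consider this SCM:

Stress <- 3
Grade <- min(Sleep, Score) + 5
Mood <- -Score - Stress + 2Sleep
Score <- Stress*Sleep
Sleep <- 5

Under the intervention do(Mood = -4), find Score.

Under do(Mood=-4), the mechanism Mood <- -Score - Stress + 2Sleep is discarded; Mood is fixed at -4.
Since Score is not a descendant of the intervened variable, it is unaffected.
Score = Stress*Sleep  [with Stress=3, Sleep=5]  = 15

15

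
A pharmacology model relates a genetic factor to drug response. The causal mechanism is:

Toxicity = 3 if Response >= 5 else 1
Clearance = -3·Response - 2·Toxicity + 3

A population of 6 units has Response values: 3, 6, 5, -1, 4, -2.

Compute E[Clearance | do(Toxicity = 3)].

Every unit gets Toxicity=3 under the intervention. Clearance values become -12, -21, -18, 0, -15, 3; E[Clearance|do(Toxicity=3)] = -10.5.

-10.5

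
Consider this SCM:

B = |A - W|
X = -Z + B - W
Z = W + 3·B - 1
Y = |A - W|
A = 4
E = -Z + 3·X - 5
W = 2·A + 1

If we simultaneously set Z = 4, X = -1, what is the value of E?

Under do(Z = 4, X = -1), each intervened variable's structural equation is replaced by its fixed value.
E = -Z + 3·X - 5  [with Z=4, X=-1]  = -12

-12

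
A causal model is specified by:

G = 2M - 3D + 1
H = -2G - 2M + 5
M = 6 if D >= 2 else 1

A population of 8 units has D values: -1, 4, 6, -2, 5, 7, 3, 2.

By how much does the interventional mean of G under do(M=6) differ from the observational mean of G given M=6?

The intervention sets M=6 in all 8 units regardless of D. Recomputing G per unit gives 16, 1, -5, 19, -2, -8, 4, 7; average 4.
Observing M=6 restricts to units where M's equation naturally yields 6: D ∈ {4, 6, 5, 7, 3, 2}. In that subpopulation G = 1, -5, -2, -8, 4, 7, mean -0.5.
Difference = 4 − (-0.5) = 4.5.

4.5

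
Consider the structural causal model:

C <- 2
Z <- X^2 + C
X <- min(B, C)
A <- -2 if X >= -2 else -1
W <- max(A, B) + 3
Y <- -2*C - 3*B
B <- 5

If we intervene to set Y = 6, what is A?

-2

do(Y=6) replaces the equation Y <- -2*C - 3*B with the constant Y = 6.
A is not downstream of the intervention, so its value is determined by the original equations.
X = min(B, C)  [with B=5, C=2]  = 2
A = -2 if X >= -2 else -1  [with X=2]  = -2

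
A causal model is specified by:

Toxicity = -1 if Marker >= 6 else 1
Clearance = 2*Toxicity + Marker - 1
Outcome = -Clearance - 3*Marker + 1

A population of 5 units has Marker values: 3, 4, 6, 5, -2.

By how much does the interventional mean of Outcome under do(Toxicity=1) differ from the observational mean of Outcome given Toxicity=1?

The intervention sets Toxicity=1 in all 5 units regardless of Marker. Recomputing Outcome per unit gives -12, -16, -24, -20, 8; average -12.8.
Conditioning on Toxicity=1 selects the 4 unit(s) with Marker ∈ {3, 4, 5, -2}. Their Outcome values: -12, -16, -20, 8. Mean = -10.
Difference = -12.8 − (-10) = -2.8.

-2.8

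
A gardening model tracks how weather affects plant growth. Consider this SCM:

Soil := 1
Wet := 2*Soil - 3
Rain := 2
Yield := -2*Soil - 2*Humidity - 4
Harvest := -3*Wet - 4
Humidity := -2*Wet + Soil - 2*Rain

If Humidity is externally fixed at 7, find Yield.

Intervening sets Humidity = 7 and removes its equation (Humidity := -2*Wet + Soil - 2*Rain).
Yield = -2*Soil - 2*Humidity - 4  [with Soil=1, Humidity=7]  = -20

-20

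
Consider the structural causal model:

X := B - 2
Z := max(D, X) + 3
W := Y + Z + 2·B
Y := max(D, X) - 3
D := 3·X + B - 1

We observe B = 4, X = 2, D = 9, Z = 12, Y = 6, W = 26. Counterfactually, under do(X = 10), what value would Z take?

Under do(X=10), the mechanism X := B - 2 is discarded; X is fixed at 10.
D = 3·X + B - 1  [with X=10, B=4]  = 33
Z = max(D, X) + 3  [with D=33, X=10]  = 36

36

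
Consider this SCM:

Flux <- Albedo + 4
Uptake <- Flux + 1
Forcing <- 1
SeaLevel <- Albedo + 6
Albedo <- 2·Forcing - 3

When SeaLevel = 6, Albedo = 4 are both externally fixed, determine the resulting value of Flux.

8

The joint intervention fixes SeaLevel = 6, Albedo = 4, removing each variable's own equation.
Flux = Albedo + 4  [with Albedo=4]  = 8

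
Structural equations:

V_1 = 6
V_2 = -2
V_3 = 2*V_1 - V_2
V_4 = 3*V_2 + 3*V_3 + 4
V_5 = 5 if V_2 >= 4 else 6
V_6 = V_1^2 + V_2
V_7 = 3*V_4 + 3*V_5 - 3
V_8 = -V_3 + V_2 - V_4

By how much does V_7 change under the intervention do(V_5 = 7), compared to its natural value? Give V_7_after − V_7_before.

3

Under do(V_5=7), the mechanism V_5 = 5 if V_2 >= 4 else 6 is discarded; V_5 is fixed at 7.
V_3 = 2*V_1 - V_2  [with V_1=6, V_2=-2]  = 14
V_4 = 3*V_2 + 3*V_3 + 4  [with V_2=-2, V_3=14]  = 40
V_7 = 3*V_4 + 3*V_5 - 3  [with V_4=40, V_5=7]  = 138
Without intervention: V_3 = 2*V_1 - V_2  [with V_1=6, V_2=-2]  = 14; V_4 = 3*V_2 + 3*V_3 + 4  [with V_2=-2, V_3=14]  = 40; V_5 = 5 if V_2 >= 4 else 6  [with V_2=-2]  = 6; V_7 = 3*V_4 + 3*V_5 - 3  [with V_4=40, V_5=6]  = 135.
Change = 138 − 135 = 3.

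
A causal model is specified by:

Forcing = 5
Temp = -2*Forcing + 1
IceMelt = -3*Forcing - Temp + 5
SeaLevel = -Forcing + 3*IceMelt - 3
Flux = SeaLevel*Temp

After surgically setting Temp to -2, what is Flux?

do(Temp=-2) replaces the equation Temp = -2*Forcing + 1 with the constant Temp = -2.
IceMelt = -3*Forcing - Temp + 5  [with Forcing=5, Temp=-2]  = -8
SeaLevel = -Forcing + 3*IceMelt - 3  [with Forcing=5, IceMelt=-8]  = -32
Flux = SeaLevel*Temp  [with SeaLevel=-32, Temp=-2]  = 64

64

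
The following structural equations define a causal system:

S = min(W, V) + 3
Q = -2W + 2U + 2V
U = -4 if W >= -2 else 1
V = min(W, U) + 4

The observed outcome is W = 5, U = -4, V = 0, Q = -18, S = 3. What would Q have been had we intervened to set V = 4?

The intervention breaks the incoming arrows to V: V = min(W, U) + 4 no longer applies, and V = 4.
U = -4 if W >= -2 else 1  [with W=5]  = -4
Q = -2W + 2U + 2V  [with W=5, U=-4, V=4]  = -10

-10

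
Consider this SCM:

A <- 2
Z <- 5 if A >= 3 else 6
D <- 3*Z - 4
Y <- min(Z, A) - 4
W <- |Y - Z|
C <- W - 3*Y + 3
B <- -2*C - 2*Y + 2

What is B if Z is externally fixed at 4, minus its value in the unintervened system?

Under do(Z=4), the mechanism Z <- 5 if A >= 3 else 6 is discarded; Z is fixed at 4.
Y = min(Z, A) - 4  [with Z=4, A=2]  = -2
W = |Y - Z|  [with Y=-2, Z=4]  = 6
C = W - 3*Y + 3  [with W=6, Y=-2]  = 15
B = -2*C - 2*Y + 2  [with C=15, Y=-2]  = -24
Without intervention: Z = 5 if A >= 3 else 6  [with A=2]  = 6; Y = min(Z, A) - 4  [with Z=6, A=2]  = -2; W = |Y - Z|  [with Y=-2, Z=6]  = 8; C = W - 3*Y + 3  [with W=8, Y=-2]  = 17; B = -2*C - 2*Y + 2  [with C=17, Y=-2]  = -28.
Change = -24 − (-28) = 4.

4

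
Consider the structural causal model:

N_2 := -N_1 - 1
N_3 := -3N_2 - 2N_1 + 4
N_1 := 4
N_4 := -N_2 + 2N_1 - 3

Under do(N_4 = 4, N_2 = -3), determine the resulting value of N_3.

5

Setting N_4 = 4, N_2 = -3 by intervention discards those variables' equations.
N_3 = -3N_2 - 2N_1 + 4  [with N_2=-3, N_1=4]  = 5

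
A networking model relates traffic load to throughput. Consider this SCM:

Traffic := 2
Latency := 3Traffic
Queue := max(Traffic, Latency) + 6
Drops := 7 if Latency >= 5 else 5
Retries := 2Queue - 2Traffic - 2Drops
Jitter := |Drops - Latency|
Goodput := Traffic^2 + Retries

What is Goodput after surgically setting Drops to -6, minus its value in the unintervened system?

The intervention breaks the incoming arrows to Drops: Drops := 7 if Latency >= 5 else 5 no longer applies, and Drops = -6.
Latency = 3Traffic  [with Traffic=2]  = 6
Queue = max(Traffic, Latency) + 6  [with Traffic=2, Latency=6]  = 12
Retries = 2Queue - 2Traffic - 2Drops  [with Queue=12, Traffic=2, Drops=-6]  = 32
Goodput = Traffic^2 + Retries  [with Traffic=2, Retries=32]  = 36
Without intervention: Latency = 3Traffic  [with Traffic=2]  = 6; Queue = max(Traffic, Latency) + 6  [with Traffic=2, Latency=6]  = 12; Drops = 7 if Latency >= 5 else 5  [with Latency=6]  = 7; Retries = 2Queue - 2Traffic - 2Drops  [with Queue=12, Traffic=2, Drops=7]  = 6; Goodput = Traffic^2 + Retries  [with Traffic=2, Retries=6]  = 10.
Change = 36 − 10 = 26.

26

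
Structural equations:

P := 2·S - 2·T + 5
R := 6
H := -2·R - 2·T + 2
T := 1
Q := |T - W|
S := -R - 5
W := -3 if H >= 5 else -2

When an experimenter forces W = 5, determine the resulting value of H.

Under do(W=5), the mechanism W := -3 if H >= 5 else -2 is discarded; W is fixed at 5.
Since H is not a descendant of the intervened variable, it is unaffected.
H = -2·R - 2·T + 2  [with R=6, T=1]  = -12

-12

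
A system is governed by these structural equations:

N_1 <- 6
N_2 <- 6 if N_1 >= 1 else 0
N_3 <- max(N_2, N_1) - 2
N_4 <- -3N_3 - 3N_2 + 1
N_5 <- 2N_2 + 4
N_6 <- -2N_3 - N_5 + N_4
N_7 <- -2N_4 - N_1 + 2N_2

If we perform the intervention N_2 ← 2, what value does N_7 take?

32

Under do(N_2=2), the mechanism N_2 <- 6 if N_1 >= 1 else 0 is discarded; N_2 is fixed at 2.
N_3 = max(N_2, N_1) - 2  [with N_2=2, N_1=6]  = 4
N_4 = -3N_3 - 3N_2 + 1  [with N_3=4, N_2=2]  = -17
N_7 = -2N_4 - N_1 + 2N_2  [with N_4=-17, N_1=6, N_2=2]  = 32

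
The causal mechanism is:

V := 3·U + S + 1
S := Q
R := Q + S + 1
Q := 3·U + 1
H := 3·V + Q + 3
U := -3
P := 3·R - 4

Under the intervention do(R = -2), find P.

Intervening sets R = -2 and removes its equation (R := Q + S + 1).
P = 3·R - 4  [with R=-2]  = -10

-10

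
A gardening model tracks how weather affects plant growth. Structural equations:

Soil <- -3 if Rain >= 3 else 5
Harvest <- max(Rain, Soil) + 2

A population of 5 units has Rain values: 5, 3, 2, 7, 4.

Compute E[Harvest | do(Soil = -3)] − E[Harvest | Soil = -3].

-0.55

Every unit gets Soil=-3 under the intervention. Harvest values become 7, 5, 4, 9, 6; E[Harvest|do(Soil=-3)] = 6.2.
Conditioning on Soil=-3 selects the 4 unit(s) with Rain ∈ {5, 3, 7, 4}. Their Harvest values: 7, 5, 9, 6. Mean = 6.75.
Difference = 6.2 − 6.75 = -0.55.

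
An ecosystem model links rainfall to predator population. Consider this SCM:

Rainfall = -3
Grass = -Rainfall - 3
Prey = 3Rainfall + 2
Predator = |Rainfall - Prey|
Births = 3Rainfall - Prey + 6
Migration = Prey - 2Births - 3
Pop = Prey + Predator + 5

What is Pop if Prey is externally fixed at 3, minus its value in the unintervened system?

12

The intervention breaks the incoming arrows to Prey: Prey = 3Rainfall + 2 no longer applies, and Prey = 3.
Predator = |Rainfall - Prey|  [with Rainfall=-3, Prey=3]  = 6
Pop = Prey + Predator + 5  [with Prey=3, Predator=6]  = 14
Without intervention: Prey = 3Rainfall + 2  [with Rainfall=-3]  = -7; Predator = |Rainfall - Prey|  [with Rainfall=-3, Prey=-7]  = 4; Pop = Prey + Predator + 5  [with Prey=-7, Predator=4]  = 2.
Change = 14 − 2 = 12.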